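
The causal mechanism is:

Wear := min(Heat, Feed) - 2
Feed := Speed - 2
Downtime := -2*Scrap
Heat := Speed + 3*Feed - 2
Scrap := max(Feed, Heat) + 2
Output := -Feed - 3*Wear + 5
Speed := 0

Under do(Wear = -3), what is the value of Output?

Under do(Wear=-3), the mechanism Wear := min(Heat, Feed) - 2 is discarded; Wear is fixed at -3.
Feed = Speed - 2  [with Speed=0]  = -2
Output = -Feed - 3*Wear + 5  [with Feed=-2, Wear=-3]  = 16

16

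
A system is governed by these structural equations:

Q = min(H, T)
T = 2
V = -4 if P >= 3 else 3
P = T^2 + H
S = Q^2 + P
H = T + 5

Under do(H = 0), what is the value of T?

2

Under do(H=0), the mechanism H = T + 5 is discarded; H is fixed at 0.
T is not downstream of the intervention, so its value is determined by the original equations.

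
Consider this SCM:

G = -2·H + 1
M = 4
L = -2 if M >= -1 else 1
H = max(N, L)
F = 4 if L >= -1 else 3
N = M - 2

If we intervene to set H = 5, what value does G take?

-9

The intervention breaks the incoming arrows to H: H = max(N, L) no longer applies, and H = 5.
G = -2·H + 1  [with H=5]  = -9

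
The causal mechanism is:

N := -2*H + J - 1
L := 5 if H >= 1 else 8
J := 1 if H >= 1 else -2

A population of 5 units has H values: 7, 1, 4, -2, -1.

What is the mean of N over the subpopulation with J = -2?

0

Conditioning on J=-2 selects the 2 unit(s) with H ∈ {-2, -1}. Their N values: 1, -1. Mean = 0.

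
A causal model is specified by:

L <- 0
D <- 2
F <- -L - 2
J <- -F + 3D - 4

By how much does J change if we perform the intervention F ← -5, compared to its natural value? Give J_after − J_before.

The intervention breaks the incoming arrows to F: F <- -L - 2 no longer applies, and F = -5.
J = -F + 3D - 4  [with F=-5, D=2]  = 7
Without intervention: F = -L - 2  [with L=0]  = -2; J = -F + 3D - 4  [with F=-2, D=2]  = 4.
Change = 7 − 4 = 3.

3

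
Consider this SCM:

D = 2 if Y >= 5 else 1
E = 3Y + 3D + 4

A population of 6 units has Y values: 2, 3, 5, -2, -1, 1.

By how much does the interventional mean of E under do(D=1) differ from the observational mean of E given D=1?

2.2

Under do(D=1), D's equation is replaced by D=1 for every unit. Per-unit E: 13, 16, 22, 1, 4, 10. Mean = 11.
E[E|D=1] averages over only the 5 units with D=1 (Y = 2, 3, -2, -1, 1): E = 13, 16, 1, 4, 10, mean 8.8.
Difference = 11 − 8.8 = 2.2.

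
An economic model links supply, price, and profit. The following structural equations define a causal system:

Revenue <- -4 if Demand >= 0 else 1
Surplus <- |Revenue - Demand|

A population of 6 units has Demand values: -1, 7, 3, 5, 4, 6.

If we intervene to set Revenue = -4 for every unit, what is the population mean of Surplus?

Under do(Revenue=-4), Revenue's equation is replaced by Revenue=-4 for every unit. Per-unit Surplus: 3, 11, 7, 9, 8, 10. Mean = 8.

8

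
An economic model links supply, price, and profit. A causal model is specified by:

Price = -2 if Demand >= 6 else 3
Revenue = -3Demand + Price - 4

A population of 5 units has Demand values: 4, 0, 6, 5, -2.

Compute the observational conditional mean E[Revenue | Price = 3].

Observing Price=3 restricts to units where Price's equation naturally yields 3: Demand ∈ {4, 0, 5, -2}. In that subpopulation Revenue = -13, -1, -16, 5, mean -6.25.

-6.25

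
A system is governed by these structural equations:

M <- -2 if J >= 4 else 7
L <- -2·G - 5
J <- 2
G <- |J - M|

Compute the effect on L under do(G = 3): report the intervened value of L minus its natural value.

4

The intervention breaks the incoming arrows to G: G <- |J - M| no longer applies, and G = 3.
L = -2·G - 5  [with G=3]  = -11
Without intervention: M = -2 if J >= 4 else 7  [with J=2]  = 7; G = |J - M|  [with J=2, M=7]  = 5; L = -2·G - 5  [with G=5]  = -15.
Change = -11 − (-15) = 4.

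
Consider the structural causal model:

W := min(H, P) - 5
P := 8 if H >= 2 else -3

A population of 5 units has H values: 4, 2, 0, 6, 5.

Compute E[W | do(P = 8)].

Under do(P=8), P's equation is replaced by P=8 for every unit. Per-unit W: -1, -3, -5, 1, 0. Mean = -1.6.

-1.6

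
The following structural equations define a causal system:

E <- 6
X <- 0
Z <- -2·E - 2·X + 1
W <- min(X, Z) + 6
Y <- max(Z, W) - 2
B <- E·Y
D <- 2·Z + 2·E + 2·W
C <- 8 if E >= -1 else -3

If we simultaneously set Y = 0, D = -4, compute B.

0

Under do(Y = 0, D = -4), each intervened variable's structural equation is replaced by its fixed value.
B = E·Y  [with E=6, Y=0]  = 0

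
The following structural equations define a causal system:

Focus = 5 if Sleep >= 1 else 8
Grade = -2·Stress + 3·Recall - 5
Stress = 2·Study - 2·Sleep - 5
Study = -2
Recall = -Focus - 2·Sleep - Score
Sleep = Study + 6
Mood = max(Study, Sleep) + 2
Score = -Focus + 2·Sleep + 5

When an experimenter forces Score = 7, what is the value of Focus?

The intervention breaks the incoming arrows to Score: Score = -Focus + 2·Sleep + 5 no longer applies, and Score = 7.
Since Focus is not a descendant of the intervened variable, it is unaffected.
Sleep = Study + 6  [with Study=-2]  = 4
Focus = 5 if Sleep >= 1 else 8  [with Sleep=4]  = 5

5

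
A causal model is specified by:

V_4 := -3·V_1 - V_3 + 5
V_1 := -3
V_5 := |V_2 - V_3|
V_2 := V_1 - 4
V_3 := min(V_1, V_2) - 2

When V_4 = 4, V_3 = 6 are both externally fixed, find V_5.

The joint intervention fixes V_4 = 4, V_3 = 6, removing each variable's own equation.
V_2 = V_1 - 4  [with V_1=-3]  = -7
V_5 = |V_2 - V_3|  [with V_2=-7, V_3=6]  = 13

13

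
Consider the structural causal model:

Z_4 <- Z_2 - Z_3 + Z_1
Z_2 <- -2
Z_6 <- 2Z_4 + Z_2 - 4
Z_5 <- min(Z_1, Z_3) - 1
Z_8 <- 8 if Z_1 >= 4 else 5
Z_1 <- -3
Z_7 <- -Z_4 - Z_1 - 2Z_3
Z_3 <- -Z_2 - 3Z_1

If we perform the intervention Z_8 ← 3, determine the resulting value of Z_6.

-38

The intervention breaks the incoming arrows to Z_8: Z_8 <- 8 if Z_1 >= 4 else 5 no longer applies, and Z_8 = 3.
Z_6 is not downstream of the intervention, so its value is determined by the original equations.
Z_3 = -Z_2 - 3Z_1  [with Z_2=-2, Z_1=-3]  = 11
Z_4 = Z_2 - Z_3 + Z_1  [with Z_2=-2, Z_3=11, Z_1=-3]  = -16
Z_6 = 2Z_4 + Z_2 - 4  [with Z_4=-16, Z_2=-2]  = -38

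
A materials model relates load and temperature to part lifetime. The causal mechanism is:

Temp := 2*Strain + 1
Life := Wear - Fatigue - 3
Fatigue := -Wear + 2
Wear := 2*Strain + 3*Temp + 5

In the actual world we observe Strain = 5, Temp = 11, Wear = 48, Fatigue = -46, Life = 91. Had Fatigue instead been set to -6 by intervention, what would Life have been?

51

Intervening sets Fatigue = -6 and removes its equation (Fatigue := -Wear + 2).
Temp = 2*Strain + 1  [with Strain=5]  = 11
Wear = 2*Strain + 3*Temp + 5  [with Strain=5, Temp=11]  = 48
Life = Wear - Fatigue - 3  [with Wear=48, Fatigue=-6]  = 51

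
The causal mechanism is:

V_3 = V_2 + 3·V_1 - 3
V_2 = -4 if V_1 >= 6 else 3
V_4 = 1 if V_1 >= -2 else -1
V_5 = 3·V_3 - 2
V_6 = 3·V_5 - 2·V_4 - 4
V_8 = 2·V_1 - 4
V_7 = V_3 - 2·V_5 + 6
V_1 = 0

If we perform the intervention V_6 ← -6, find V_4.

1

do(V_6=-6) replaces the equation V_6 = 3·V_5 - 2·V_4 - 4 with the constant V_6 = -6.
No directed path runs from V_6 to V_4, so V_4 keeps its natural value.
V_4 = 1 if V_1 >= -2 else -1  [with V_1=0]  = 1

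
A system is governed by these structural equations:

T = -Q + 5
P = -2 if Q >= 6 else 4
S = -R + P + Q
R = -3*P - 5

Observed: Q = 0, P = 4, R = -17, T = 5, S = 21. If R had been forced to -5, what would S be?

do(R=-5) replaces the equation R = -3*P - 5 with the constant R = -5.
P = -2 if Q >= 6 else 4  [with Q=0]  = 4
S = -R + P + Q  [with R=-5, P=4, Q=0]  = 9

9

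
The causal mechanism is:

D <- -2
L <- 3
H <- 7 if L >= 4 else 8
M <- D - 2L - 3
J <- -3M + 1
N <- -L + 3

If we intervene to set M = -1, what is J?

4

do(M=-1) replaces the equation M <- D - 2L - 3 with the constant M = -1.
J = -3M + 1  [with M=-1]  = 4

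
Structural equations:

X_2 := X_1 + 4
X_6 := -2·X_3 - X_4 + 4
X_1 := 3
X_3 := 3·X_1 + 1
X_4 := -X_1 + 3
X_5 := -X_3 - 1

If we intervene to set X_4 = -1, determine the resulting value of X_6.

Under do(X_4=-1), the mechanism X_4 := -X_1 + 3 is discarded; X_4 is fixed at -1.
X_3 = 3·X_1 + 1  [with X_1=3]  = 10
X_6 = -2·X_3 - X_4 + 4  [with X_3=10, X_4=-1]  = -15

-15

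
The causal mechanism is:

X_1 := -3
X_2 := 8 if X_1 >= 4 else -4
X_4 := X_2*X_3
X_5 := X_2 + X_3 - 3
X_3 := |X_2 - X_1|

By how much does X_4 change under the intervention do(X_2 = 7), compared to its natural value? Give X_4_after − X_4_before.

Under do(X_2=7), the mechanism X_2 := 8 if X_1 >= 4 else -4 is discarded; X_2 is fixed at 7.
X_3 = |X_2 - X_1|  [with X_2=7, X_1=-3]  = 10
X_4 = X_2*X_3  [with X_2=7, X_3=10]  = 70
Without intervention: X_2 = 8 if X_1 >= 4 else -4  [with X_1=-3]  = -4; X_3 = |X_2 - X_1|  [with X_2=-4, X_1=-3]  = 1; X_4 = X_2*X_3  [with X_2=-4, X_3=1]  = -4.
Change = 70 − (-4) = 74.

74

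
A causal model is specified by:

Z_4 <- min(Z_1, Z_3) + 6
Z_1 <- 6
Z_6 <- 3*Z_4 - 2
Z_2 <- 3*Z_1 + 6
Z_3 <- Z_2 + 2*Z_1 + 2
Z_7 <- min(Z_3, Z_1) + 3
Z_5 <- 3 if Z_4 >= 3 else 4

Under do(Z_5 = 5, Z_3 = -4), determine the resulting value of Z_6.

The joint intervention fixes Z_5 = 5, Z_3 = -4, removing each variable's own equation.
Z_4 = min(Z_1, Z_3) + 6  [with Z_1=6, Z_3=-4]  = 2
Z_6 = 3*Z_4 - 2  [with Z_4=2]  = 4

4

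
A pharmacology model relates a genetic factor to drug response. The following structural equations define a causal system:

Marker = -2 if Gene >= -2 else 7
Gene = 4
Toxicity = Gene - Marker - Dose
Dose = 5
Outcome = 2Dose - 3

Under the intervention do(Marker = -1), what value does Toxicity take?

0

The intervention breaks the incoming arrows to Marker: Marker = -2 if Gene >= -2 else 7 no longer applies, and Marker = -1.
Toxicity = Gene - Marker - Dose  [with Gene=4, Marker=-1, Dose=5]  = 0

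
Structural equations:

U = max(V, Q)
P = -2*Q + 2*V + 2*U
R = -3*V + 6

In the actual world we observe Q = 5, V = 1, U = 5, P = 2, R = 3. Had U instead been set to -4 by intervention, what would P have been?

-16

The intervention breaks the incoming arrows to U: U = max(V, Q) no longer applies, and U = -4.
P = -2*Q + 2*V + 2*U  [with Q=5, V=1, U=-4]  = -16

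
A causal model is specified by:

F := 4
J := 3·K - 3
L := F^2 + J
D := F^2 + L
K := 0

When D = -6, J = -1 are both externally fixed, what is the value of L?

15

Under do(D = -6, J = -1), each intervened variable's structural equation is replaced by its fixed value.
L = F^2 + J  [with F=4, J=-1]  = 15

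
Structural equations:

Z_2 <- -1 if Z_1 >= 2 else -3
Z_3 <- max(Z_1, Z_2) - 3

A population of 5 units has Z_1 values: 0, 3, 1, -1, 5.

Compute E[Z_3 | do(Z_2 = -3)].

-1.4

The intervention sets Z_2=-3 in all 5 units regardless of Z_1. Recomputing Z_3 per unit gives -3, 0, -2, -4, 2; average -1.4.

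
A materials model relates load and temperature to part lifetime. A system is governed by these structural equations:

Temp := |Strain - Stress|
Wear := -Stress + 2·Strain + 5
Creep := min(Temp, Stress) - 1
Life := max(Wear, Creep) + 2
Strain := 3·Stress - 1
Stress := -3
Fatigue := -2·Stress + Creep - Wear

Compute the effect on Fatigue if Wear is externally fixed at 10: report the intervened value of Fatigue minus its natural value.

The intervention breaks the incoming arrows to Wear: Wear := -Stress + 2·Strain + 5 no longer applies, and Wear = 10.
Strain = 3·Stress - 1  [with Stress=-3]  = -10
Temp = |Strain - Stress|  [with Strain=-10, Stress=-3]  = 7
Creep = min(Temp, Stress) - 1  [with Temp=7, Stress=-3]  = -4
Fatigue = -2·Stress + Creep - Wear  [with Stress=-3, Creep=-4, Wear=10]  = -8
Without intervention: Strain = 3·Stress - 1  [with Stress=-3]  = -10; Temp = |Strain - Stress|  [with Strain=-10, Stress=-3]  = 7; Creep = min(Temp, Stress) - 1  [with Temp=7, Stress=-3]  = -4; Wear = -Stress + 2·Strain + 5  [with Stress=-3, Strain=-10]  = -12; Fatigue = -2·Stress + Creep - Wear  [with Stress=-3, Creep=-4, Wear=-12]  = 14.
Change = -8 − 14 = -22.

-22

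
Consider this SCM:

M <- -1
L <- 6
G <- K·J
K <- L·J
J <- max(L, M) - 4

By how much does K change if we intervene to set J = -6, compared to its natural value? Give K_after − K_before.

-48

The intervention breaks the incoming arrows to J: J <- max(L, M) - 4 no longer applies, and J = -6.
K = L·J  [with L=6, J=-6]  = -36
Without intervention: J = max(L, M) - 4  [with L=6, M=-1]  = 2; K = L·J  [with L=6, J=2]  = 12.
Change = -36 − 12 = -48.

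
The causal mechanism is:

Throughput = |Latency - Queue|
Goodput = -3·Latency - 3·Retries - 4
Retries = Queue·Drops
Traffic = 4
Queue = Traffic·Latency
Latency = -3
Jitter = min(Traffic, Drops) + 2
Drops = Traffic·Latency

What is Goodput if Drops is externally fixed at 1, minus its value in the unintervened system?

do(Drops=1) replaces the equation Drops = Traffic·Latency with the constant Drops = 1.
Queue = Traffic·Latency  [with Traffic=4, Latency=-3]  = -12
Retries = Queue·Drops  [with Queue=-12, Drops=1]  = -12
Goodput = -3·Latency - 3·Retries - 4  [with Latency=-3, Retries=-12]  = 41
Without intervention: Queue = Traffic·Latency  [with Traffic=4, Latency=-3]  = -12; Drops = Traffic·Latency  [with Traffic=4, Latency=-3]  = -12; Retries = Queue·Drops  [with Queue=-12, Drops=-12]  = 144; Goodput = -3·Latency - 3·Retries - 4  [with Latency=-3, Retries=144]  = -427.
Change = 41 − (-427) = 468.

468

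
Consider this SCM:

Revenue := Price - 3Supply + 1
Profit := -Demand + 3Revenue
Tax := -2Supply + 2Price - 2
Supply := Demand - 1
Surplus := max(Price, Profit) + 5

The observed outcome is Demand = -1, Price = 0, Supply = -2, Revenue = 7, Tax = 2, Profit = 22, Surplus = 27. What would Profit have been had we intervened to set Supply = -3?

The intervention breaks the incoming arrows to Supply: Supply := Demand - 1 no longer applies, and Supply = -3.
Revenue = Price - 3Supply + 1  [with Price=0, Supply=-3]  = 10
Profit = -Demand + 3Revenue  [with Demand=-1, Revenue=10]  = 31

31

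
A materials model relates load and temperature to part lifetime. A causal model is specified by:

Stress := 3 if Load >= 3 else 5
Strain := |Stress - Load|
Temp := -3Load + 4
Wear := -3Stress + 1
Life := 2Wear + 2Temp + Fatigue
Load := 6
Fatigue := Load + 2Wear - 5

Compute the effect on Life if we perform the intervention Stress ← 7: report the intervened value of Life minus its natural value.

-48

Under do(Stress=7), the mechanism Stress := 3 if Load >= 3 else 5 is discarded; Stress is fixed at 7.
Temp = -3Load + 4  [with Load=6]  = -14
Wear = -3Stress + 1  [with Stress=7]  = -20
Fatigue = Load + 2Wear - 5  [with Load=6, Wear=-20]  = -39
Life = 2Wear + 2Temp + Fatigue  [with Wear=-20, Temp=-14, Fatigue=-39]  = -107
Without intervention: Stress = 3 if Load >= 3 else 5  [with Load=6]  = 3; Temp = -3Load + 4  [with Load=6]  = -14; Wear = -3Stress + 1  [with Stress=3]  = -8; Fatigue = Load + 2Wear - 5  [with Load=6, Wear=-8]  = -15; Life = 2Wear + 2Temp + Fatigue  [with Wear=-8, Temp=-14, Fatigue=-15]  = -59.
Change = -107 − (-59) = -48.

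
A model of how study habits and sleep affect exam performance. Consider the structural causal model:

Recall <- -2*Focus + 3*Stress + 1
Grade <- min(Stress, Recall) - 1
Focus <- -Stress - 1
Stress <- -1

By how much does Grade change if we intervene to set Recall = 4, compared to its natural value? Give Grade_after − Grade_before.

The intervention breaks the incoming arrows to Recall: Recall <- -2*Focus + 3*Stress + 1 no longer applies, and Recall = 4.
Grade = min(Stress, Recall) - 1  [with Stress=-1, Recall=4]  = -2
Without intervention: Focus = -Stress - 1  [with Stress=-1]  = 0; Recall = -2*Focus + 3*Stress + 1  [with Focus=0, Stress=-1]  = -2; Grade = min(Stress, Recall) - 1  [with Stress=-1, Recall=-2]  = -3.
Change = -2 − (-3) = 1.

1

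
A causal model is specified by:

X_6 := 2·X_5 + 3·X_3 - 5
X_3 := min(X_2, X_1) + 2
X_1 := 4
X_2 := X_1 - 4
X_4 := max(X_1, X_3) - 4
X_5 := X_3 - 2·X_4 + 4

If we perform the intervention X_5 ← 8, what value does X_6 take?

The intervention breaks the incoming arrows to X_5: X_5 := X_3 - 2·X_4 + 4 no longer applies, and X_5 = 8.
X_2 = X_1 - 4  [with X_1=4]  = 0
X_3 = min(X_2, X_1) + 2  [with X_2=0, X_1=4]  = 2
X_6 = 2·X_5 + 3·X_3 - 5  [with X_5=8, X_3=2]  = 17

17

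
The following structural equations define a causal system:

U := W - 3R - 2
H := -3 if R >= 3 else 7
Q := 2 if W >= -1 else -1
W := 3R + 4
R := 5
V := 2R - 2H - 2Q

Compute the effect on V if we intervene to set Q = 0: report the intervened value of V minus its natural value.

Under do(Q=0), the mechanism Q := 2 if W >= -1 else -1 is discarded; Q is fixed at 0.
H = -3 if R >= 3 else 7  [with R=5]  = -3
V = 2R - 2H - 2Q  [with R=5, H=-3, Q=0]  = 16
Without intervention: W = 3R + 4  [with R=5]  = 19; Q = 2 if W >= -1 else -1  [with W=19]  = 2; H = -3 if R >= 3 else 7  [with R=5]  = -3; V = 2R - 2H - 2Q  [with R=5, H=-3, Q=2]  = 12.
Change = 16 − 12 = 4.

4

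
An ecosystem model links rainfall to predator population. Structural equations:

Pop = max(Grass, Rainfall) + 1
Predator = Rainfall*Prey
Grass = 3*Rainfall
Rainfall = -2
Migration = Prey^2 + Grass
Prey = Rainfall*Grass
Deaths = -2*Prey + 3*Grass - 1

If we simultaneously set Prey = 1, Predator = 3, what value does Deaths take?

Setting Prey = 1, Predator = 3 by intervention discards those variables' equations.
Grass = 3*Rainfall  [with Rainfall=-2]  = -6
Deaths = -2*Prey + 3*Grass - 1  [with Prey=1, Grass=-6]  = -21

-21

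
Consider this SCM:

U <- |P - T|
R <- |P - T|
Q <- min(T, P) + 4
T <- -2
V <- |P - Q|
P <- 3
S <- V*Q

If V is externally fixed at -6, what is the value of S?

-12

Intervening sets V = -6 and removes its equation (V <- |P - Q|).
Q = min(T, P) + 4  [with T=-2, P=3]  = 2
S = V*Q  [with V=-6, Q=2]  = -12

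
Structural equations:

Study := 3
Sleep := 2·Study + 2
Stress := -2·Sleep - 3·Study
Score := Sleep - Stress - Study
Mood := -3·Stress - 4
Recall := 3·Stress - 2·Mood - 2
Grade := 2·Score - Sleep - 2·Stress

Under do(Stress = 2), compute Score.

3

The intervention breaks the incoming arrows to Stress: Stress := -2·Sleep - 3·Study no longer applies, and Stress = 2.
Sleep = 2·Study + 2  [with Study=3]  = 8
Score = Sleep - Stress - Study  [with Sleep=8, Stress=2, Study=3]  = 3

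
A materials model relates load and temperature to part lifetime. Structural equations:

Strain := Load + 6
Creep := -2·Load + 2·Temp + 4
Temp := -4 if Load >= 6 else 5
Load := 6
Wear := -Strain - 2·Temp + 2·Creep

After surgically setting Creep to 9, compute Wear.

Intervening sets Creep = 9 and removes its equation (Creep := -2·Load + 2·Temp + 4).
Strain = Load + 6  [with Load=6]  = 12
Temp = -4 if Load >= 6 else 5  [with Load=6]  = -4
Wear = -Strain - 2·Temp + 2·Creep  [with Strain=12, Temp=-4, Creep=9]  = 14

14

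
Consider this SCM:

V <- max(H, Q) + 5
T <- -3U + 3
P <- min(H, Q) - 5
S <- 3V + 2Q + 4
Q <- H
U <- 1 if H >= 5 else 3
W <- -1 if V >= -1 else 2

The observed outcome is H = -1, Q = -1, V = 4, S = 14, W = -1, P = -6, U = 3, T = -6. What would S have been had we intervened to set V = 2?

8

The intervention breaks the incoming arrows to V: V <- max(H, Q) + 5 no longer applies, and V = 2.
Q = H  [with H=-1]  = -1
S = 3V + 2Q + 4  [with V=2, Q=-1]  = 8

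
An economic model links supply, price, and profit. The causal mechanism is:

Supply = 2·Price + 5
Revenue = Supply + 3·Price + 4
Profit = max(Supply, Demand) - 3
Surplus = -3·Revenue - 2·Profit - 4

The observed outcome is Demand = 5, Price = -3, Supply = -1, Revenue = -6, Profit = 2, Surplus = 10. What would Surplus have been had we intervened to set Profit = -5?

24

The intervention breaks the incoming arrows to Profit: Profit = max(Supply, Demand) - 3 no longer applies, and Profit = -5.
Supply = 2·Price + 5  [with Price=-3]  = -1
Revenue = Supply + 3·Price + 4  [with Supply=-1, Price=-3]  = -6
Surplus = -3·Revenue - 2·Profit - 4  [with Revenue=-6, Profit=-5]  = 24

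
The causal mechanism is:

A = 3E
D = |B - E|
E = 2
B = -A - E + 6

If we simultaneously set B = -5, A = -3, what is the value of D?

The joint intervention fixes B = -5, A = -3, removing each variable's own equation.
D = |B - E|  [with B=-5, E=2]  = 7

7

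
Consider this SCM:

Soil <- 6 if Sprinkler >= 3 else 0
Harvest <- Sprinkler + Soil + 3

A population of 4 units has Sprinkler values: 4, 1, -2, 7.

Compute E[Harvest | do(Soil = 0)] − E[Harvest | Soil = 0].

The intervention sets Soil=0 in all 4 units regardless of Sprinkler. Recomputing Harvest per unit gives 7, 4, 1, 10; average 5.5.
Observing Soil=0 restricts to units where Soil's equation naturally yields 0: Sprinkler ∈ {1, -2}. In that subpopulation Harvest = 4, 1, mean 2.5.
Difference = 5.5 − 2.5 = 3.

3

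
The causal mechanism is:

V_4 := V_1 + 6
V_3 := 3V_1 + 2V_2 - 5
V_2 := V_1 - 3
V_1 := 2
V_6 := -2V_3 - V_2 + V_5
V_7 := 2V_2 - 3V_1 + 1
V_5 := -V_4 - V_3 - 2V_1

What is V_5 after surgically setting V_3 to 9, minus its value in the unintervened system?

-10

do(V_3=9) replaces the equation V_3 := 3V_1 + 2V_2 - 5 with the constant V_3 = 9.
V_4 = V_1 + 6  [with V_1=2]  = 8
V_5 = -V_4 - V_3 - 2V_1  [with V_4=8, V_3=9, V_1=2]  = -21
Without intervention: V_2 = V_1 - 3  [with V_1=2]  = -1; V_3 = 3V_1 + 2V_2 - 5  [with V_1=2, V_2=-1]  = -1; V_4 = V_1 + 6  [with V_1=2]  = 8; V_5 = -V_4 - V_3 - 2V_1  [with V_4=8, V_3=-1, V_1=2]  = -11.
Change = -21 − (-11) = -10.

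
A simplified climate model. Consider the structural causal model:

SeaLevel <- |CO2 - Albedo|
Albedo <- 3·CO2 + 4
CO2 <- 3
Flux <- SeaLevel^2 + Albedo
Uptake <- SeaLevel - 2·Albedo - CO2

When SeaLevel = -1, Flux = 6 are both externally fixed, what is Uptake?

-30

Setting SeaLevel = -1, Flux = 6 by intervention discards those variables' equations.
Albedo = 3·CO2 + 4  [with CO2=3]  = 13
Uptake = SeaLevel - 2·Albedo - CO2  [with SeaLevel=-1, Albedo=13, CO2=3]  = -30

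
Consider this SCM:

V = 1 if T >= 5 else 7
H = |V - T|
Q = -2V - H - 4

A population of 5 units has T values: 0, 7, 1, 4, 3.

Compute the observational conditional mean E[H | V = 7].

Observing V=7 restricts to units where V's equation naturally yields 7: T ∈ {0, 1, 4, 3}. In that subpopulation H = 7, 6, 3, 4, mean 5.

5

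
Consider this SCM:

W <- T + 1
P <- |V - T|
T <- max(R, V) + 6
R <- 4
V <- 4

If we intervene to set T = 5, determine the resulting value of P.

The intervention breaks the incoming arrows to T: T <- max(R, V) + 6 no longer applies, and T = 5.
P = |V - T|  [with V=4, T=5]  = 1

1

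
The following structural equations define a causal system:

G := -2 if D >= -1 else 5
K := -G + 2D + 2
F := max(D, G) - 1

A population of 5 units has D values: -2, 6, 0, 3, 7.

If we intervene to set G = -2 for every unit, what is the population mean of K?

Under do(G=-2), G's equation is replaced by G=-2 for every unit. Per-unit K: 0, 16, 4, 10, 18. Mean = 9.6.

9.6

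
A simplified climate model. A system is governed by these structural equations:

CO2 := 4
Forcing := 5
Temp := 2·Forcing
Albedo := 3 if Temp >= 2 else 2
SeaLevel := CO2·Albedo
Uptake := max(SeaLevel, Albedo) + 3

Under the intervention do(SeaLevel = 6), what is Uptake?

The intervention breaks the incoming arrows to SeaLevel: SeaLevel := CO2·Albedo no longer applies, and SeaLevel = 6.
Temp = 2·Forcing  [with Forcing=5]  = 10
Albedo = 3 if Temp >= 2 else 2  [with Temp=10]  = 3
Uptake = max(SeaLevel, Albedo) + 3  [with SeaLevel=6, Albedo=3]  = 9

9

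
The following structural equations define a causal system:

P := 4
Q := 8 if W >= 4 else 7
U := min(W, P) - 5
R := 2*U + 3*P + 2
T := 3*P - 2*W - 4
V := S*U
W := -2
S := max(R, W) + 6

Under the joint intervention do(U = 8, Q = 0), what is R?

30

The joint intervention fixes U = 8, Q = 0, removing each variable's own equation.
R = 2*U + 3*P + 2  [with U=8, P=4]  = 30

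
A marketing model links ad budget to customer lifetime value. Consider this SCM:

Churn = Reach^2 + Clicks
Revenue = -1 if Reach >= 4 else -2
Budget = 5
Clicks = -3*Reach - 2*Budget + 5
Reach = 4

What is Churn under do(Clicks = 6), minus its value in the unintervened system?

23

The intervention breaks the incoming arrows to Clicks: Clicks = -3*Reach - 2*Budget + 5 no longer applies, and Clicks = 6.
Churn = Reach^2 + Clicks  [with Reach=4, Clicks=6]  = 22
Without intervention: Clicks = -3*Reach - 2*Budget + 5  [with Reach=4, Budget=5]  = -17; Churn = Reach^2 + Clicks  [with Reach=4, Clicks=-17]  = -1.
Change = 22 − (-1) = 23.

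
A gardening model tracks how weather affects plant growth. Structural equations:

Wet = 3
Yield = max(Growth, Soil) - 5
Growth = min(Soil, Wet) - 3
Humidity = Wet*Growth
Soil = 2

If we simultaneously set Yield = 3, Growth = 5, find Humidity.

15

Under do(Yield = 3, Growth = 5), each intervened variable's structural equation is replaced by its fixed value.
Humidity = Wet*Growth  [with Wet=3, Growth=5]  = 15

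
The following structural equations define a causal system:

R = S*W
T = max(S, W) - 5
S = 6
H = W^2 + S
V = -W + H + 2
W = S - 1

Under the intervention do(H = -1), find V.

-4

Intervening sets H = -1 and removes its equation (H = W^2 + S).
W = S - 1  [with S=6]  = 5
V = -W + H + 2  [with W=5, H=-1]  = -4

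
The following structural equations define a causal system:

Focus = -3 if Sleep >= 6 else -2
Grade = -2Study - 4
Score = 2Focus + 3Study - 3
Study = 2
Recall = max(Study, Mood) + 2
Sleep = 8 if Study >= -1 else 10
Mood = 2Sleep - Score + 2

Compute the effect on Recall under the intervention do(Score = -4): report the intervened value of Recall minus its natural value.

1

Under do(Score=-4), the mechanism Score = 2Focus + 3Study - 3 is discarded; Score is fixed at -4.
Sleep = 8 if Study >= -1 else 10  [with Study=2]  = 8
Mood = 2Sleep - Score + 2  [with Sleep=8, Score=-4]  = 22
Recall = max(Study, Mood) + 2  [with Study=2, Mood=22]  = 24
Without intervention: Sleep = 8 if Study >= -1 else 10  [with Study=2]  = 8; Focus = -3 if Sleep >= 6 else -2  [with Sleep=8]  = -3; Score = 2Focus + 3Study - 3  [with Focus=-3, Study=2]  = -3; Mood = 2Sleep - Score + 2  [with Sleep=8, Score=-3]  = 21; Recall = max(Study, Mood) + 2  [with Study=2, Mood=21]  = 23.
Change = 24 − 23 = 1.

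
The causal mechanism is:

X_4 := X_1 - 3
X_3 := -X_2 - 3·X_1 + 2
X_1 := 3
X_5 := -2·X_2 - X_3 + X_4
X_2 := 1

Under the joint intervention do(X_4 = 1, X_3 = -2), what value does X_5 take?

1

The joint intervention fixes X_4 = 1, X_3 = -2, removing each variable's own equation.
X_5 = -2·X_2 - X_3 + X_4  [with X_2=1, X_3=-2, X_4=1]  = 1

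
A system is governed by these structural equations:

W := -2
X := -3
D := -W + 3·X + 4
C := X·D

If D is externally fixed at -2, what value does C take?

The intervention breaks the incoming arrows to D: D := -W + 3·X + 4 no longer applies, and D = -2.
C = X·D  [with X=-3, D=-2]  = 6

6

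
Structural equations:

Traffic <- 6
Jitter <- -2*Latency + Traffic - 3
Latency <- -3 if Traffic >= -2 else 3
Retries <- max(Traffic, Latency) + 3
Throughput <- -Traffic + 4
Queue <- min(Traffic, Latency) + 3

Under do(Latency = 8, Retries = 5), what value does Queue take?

The joint intervention fixes Latency = 8, Retries = 5, removing each variable's own equation.
Queue = min(Traffic, Latency) + 3  [with Traffic=6, Latency=8]  = 9

9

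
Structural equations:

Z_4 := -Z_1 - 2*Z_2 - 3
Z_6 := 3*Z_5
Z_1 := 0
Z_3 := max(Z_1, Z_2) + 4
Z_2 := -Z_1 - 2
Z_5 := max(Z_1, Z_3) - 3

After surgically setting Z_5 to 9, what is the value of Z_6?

27

The intervention breaks the incoming arrows to Z_5: Z_5 := max(Z_1, Z_3) - 3 no longer applies, and Z_5 = 9.
Z_6 = 3*Z_5  [with Z_5=9]  = 27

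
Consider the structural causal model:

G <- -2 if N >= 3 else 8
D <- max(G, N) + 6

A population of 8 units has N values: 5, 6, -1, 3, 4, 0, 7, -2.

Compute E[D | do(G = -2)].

do(G=-2) breaks G's dependence on N. With G=-2 fixed, D across the units is 11, 12, 5, 9, 10, 6, 13, 4, mean 8.75.

8.75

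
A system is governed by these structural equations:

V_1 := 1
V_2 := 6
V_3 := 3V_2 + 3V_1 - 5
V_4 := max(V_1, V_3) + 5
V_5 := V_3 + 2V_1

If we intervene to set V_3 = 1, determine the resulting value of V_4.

The intervention breaks the incoming arrows to V_3: V_3 := 3V_2 + 3V_1 - 5 no longer applies, and V_3 = 1.
V_4 = max(V_1, V_3) + 5  [with V_1=1, V_3=1]  = 6

6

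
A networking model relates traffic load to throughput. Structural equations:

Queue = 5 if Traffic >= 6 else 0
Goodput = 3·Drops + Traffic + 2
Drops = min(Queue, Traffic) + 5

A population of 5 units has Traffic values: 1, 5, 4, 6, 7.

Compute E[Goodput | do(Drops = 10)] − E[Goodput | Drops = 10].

-1.9

Every unit gets Drops=10 under the intervention. Goodput values become 33, 37, 36, 38, 39; E[Goodput|do(Drops=10)] = 36.6.
Observing Drops=10 restricts to units where Drops's equation naturally yields 10: Traffic ∈ {6, 7}. In that subpopulation Goodput = 38, 39, mean 38.5.
Difference = 36.6 − 38.5 = -1.9.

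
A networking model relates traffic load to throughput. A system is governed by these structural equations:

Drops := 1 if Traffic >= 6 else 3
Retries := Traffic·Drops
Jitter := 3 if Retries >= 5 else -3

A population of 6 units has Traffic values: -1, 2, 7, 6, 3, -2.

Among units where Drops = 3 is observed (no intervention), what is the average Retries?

1.5

Observing Drops=3 restricts to units where Drops's equation naturally yields 3: Traffic ∈ {-1, 2, 3, -2}. In that subpopulation Retries = -3, 6, 9, -6, mean 1.5.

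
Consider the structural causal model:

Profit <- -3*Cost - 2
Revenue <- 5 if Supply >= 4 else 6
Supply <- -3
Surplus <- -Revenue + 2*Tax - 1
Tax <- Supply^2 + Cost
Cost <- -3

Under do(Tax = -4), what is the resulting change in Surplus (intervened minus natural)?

Under do(Tax=-4), the mechanism Tax <- Supply^2 + Cost is discarded; Tax is fixed at -4.
Revenue = 5 if Supply >= 4 else 6  [with Supply=-3]  = 6
Surplus = -Revenue + 2*Tax - 1  [with Revenue=6, Tax=-4]  = -15
Without intervention: Revenue = 5 if Supply >= 4 else 6  [with Supply=-3]  = 6; Tax = Supply^2 + Cost  [with Supply=-3, Cost=-3]  = 6; Surplus = -Revenue + 2*Tax - 1  [with Revenue=6, Tax=6]  = 5.
Change = -15 − 5 = -20.

-20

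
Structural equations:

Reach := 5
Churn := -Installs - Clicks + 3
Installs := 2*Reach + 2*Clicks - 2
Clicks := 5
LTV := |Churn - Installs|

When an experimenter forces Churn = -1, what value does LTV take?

Intervening sets Churn = -1 and removes its equation (Churn := -Installs - Clicks + 3).
Installs = 2*Reach + 2*Clicks - 2  [with Reach=5, Clicks=5]  = 18
LTV = |Churn - Installs|  [with Churn=-1, Installs=18]  = 19

19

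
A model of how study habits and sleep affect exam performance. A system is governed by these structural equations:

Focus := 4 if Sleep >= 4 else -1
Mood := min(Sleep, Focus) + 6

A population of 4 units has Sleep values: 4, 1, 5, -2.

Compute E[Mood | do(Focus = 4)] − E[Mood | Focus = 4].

Every unit gets Focus=4 under the intervention. Mood values become 10, 7, 10, 4; E[Mood|do(Focus=4)] = 7.75.
Observing Focus=4 restricts to units where Focus's equation naturally yields 4: Sleep ∈ {4, 5}. In that subpopulation Mood = 10, 10, mean 10.
Difference = 7.75 − 10 = -2.25.

-2.25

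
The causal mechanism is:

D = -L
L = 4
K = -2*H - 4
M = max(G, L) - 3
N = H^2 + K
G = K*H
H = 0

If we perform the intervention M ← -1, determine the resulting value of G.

0

The intervention breaks the incoming arrows to M: M = max(G, L) - 3 no longer applies, and M = -1.
Since G is not a descendant of the intervened variable, it is unaffected.
K = -2*H - 4  [with H=0]  = -4
G = K*H  [with K=-4, H=0]  = 0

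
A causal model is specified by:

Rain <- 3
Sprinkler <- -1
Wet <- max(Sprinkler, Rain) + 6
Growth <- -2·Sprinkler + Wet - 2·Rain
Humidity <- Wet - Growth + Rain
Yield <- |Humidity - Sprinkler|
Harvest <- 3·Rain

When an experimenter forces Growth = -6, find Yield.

19

Under do(Growth=-6), the mechanism Growth <- -2·Sprinkler + Wet - 2·Rain is discarded; Growth is fixed at -6.
Wet = max(Sprinkler, Rain) + 6  [with Sprinkler=-1, Rain=3]  = 9
Humidity = Wet - Growth + Rain  [with Wet=9, Growth=-6, Rain=3]  = 18
Yield = |Humidity - Sprinkler|  [with Humidity=18, Sprinkler=-1]  = 19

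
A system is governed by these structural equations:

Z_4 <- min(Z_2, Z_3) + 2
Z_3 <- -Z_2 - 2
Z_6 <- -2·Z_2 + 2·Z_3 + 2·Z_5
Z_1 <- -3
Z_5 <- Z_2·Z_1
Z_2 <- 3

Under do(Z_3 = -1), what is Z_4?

The intervention breaks the incoming arrows to Z_3: Z_3 <- -Z_2 - 2 no longer applies, and Z_3 = -1.
Z_4 = min(Z_2, Z_3) + 2  [with Z_2=3, Z_3=-1]  = 1

1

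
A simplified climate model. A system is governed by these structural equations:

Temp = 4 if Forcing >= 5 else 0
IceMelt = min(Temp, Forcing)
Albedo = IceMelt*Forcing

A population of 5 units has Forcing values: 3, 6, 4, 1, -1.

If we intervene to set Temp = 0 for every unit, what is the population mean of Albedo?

do(Temp=0) breaks Temp's dependence on Forcing. With Temp=0 fixed, Albedo across the units is 0, 0, 0, 0, 1, mean 0.2.

0.2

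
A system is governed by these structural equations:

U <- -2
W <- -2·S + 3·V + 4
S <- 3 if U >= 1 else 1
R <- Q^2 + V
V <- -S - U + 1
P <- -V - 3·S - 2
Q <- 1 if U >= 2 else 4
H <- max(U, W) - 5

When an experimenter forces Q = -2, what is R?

6

do(Q=-2) replaces the equation Q <- 1 if U >= 2 else 4 with the constant Q = -2.
S = 3 if U >= 1 else 1  [with U=-2]  = 1
V = -S - U + 1  [with S=1, U=-2]  = 2
R = Q^2 + V  [with Q=-2, V=2]  = 6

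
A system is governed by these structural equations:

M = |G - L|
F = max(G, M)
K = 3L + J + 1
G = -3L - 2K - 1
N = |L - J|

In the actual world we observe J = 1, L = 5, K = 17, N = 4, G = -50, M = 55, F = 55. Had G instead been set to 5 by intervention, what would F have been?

5

Under do(G=5), the mechanism G = -3L - 2K - 1 is discarded; G is fixed at 5.
M = |G - L|  [with G=5, L=5]  = 0
F = max(G, M)  [with G=5, M=0]  = 5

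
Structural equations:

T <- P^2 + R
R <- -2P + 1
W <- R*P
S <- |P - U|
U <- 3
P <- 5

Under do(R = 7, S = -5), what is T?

32

Setting R = 7, S = -5 by intervention discards those variables' equations.
T = P^2 + R  [with P=5, R=7]  = 32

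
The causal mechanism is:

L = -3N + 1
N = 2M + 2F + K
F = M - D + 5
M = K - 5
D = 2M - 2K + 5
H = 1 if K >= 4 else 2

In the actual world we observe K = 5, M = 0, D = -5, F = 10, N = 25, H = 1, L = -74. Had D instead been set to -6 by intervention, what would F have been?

The intervention breaks the incoming arrows to D: D = 2M - 2K + 5 no longer applies, and D = -6.
M = K - 5  [with K=5]  = 0
F = M - D + 5  [with M=0, D=-6]  = 11

11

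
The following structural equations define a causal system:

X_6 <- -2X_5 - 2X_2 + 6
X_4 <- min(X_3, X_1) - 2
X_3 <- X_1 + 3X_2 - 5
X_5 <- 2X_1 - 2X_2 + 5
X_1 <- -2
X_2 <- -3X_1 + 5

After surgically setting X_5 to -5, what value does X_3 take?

do(X_5=-5) replaces the equation X_5 <- 2X_1 - 2X_2 + 5 with the constant X_5 = -5.
X_3 is not downstream of the intervention, so its value is determined by the original equations.
X_2 = -3X_1 + 5  [with X_1=-2]  = 11
X_3 = X_1 + 3X_2 - 5  [with X_1=-2, X_2=11]  = 26

26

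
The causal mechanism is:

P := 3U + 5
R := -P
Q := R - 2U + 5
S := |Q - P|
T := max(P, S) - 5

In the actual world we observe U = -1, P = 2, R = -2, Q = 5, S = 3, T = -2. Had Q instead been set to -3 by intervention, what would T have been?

Under do(Q=-3), the mechanism Q := R - 2U + 5 is discarded; Q is fixed at -3.
P = 3U + 5  [with U=-1]  = 2
S = |Q - P|  [with Q=-3, P=2]  = 5
T = max(P, S) - 5  [with P=2, S=5]  = 0

0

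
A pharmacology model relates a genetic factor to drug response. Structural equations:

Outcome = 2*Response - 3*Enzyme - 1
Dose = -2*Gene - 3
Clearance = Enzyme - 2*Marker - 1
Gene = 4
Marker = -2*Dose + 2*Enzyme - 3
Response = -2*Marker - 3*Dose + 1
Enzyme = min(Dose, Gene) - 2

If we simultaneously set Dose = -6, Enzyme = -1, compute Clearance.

-16

Under do(Dose = -6, Enzyme = -1), each intervened variable's structural equation is replaced by its fixed value.
Marker = -2*Dose + 2*Enzyme - 3  [with Dose=-6, Enzyme=-1]  = 7
Clearance = Enzyme - 2*Marker - 1  [with Enzyme=-1, Marker=7]  = -16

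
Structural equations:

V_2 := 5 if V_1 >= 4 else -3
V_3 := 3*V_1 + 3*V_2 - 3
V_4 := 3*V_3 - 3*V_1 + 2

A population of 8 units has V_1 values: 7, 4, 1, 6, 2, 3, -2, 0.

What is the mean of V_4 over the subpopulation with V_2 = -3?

-29.2

E[V_4|V_2=-3] averages over only the 5 units with V_2=-3 (V_1 = 1, 2, 3, -2, 0): V_4 = -28, -22, -16, -46, -34, mean -29.2.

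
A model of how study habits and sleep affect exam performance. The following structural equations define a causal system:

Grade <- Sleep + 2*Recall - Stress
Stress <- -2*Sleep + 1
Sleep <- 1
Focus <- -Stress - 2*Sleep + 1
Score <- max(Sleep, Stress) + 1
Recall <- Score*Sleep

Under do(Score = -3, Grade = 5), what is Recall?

-3

Setting Score = -3, Grade = 5 by intervention discards those variables' equations.
Recall = Score*Sleep  [with Score=-3, Sleep=1]  = -3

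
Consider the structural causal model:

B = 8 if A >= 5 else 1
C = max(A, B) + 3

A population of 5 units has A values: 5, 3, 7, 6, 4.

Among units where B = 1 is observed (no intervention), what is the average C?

6.5

E[C|B=1] averages over only the 2 units with B=1 (A = 3, 4): C = 6, 7, mean 6.5.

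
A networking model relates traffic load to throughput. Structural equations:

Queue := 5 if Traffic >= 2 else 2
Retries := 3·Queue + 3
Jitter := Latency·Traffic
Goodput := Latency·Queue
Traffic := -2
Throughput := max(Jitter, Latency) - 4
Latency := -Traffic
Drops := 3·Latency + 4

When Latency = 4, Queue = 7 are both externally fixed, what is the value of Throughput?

0

Under do(Latency = 4, Queue = 7), each intervened variable's structural equation is replaced by its fixed value.
Jitter = Latency·Traffic  [with Latency=4, Traffic=-2]  = -8
Throughput = max(Jitter, Latency) - 4  [with Jitter=-8, Latency=4]  = 0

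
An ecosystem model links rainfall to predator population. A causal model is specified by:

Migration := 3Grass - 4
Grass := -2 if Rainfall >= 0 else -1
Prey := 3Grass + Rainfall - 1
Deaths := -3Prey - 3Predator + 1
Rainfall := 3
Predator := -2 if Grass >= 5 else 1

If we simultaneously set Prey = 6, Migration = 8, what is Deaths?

The joint intervention fixes Prey = 6, Migration = 8, removing each variable's own equation.
Grass = -2 if Rainfall >= 0 else -1  [with Rainfall=3]  = -2
Predator = -2 if Grass >= 5 else 1  [with Grass=-2]  = 1
Deaths = -3Prey - 3Predator + 1  [with Prey=6, Predator=1]  = -20

-20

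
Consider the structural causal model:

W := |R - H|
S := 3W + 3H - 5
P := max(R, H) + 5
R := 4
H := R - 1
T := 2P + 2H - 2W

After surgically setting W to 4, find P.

9

Under do(W=4), the mechanism W := |R - H| is discarded; W is fixed at 4.
Since P is not a descendant of the intervened variable, it is unaffected.
H = R - 1  [with R=4]  = 3
P = max(R, H) + 5  [with R=4, H=3]  = 9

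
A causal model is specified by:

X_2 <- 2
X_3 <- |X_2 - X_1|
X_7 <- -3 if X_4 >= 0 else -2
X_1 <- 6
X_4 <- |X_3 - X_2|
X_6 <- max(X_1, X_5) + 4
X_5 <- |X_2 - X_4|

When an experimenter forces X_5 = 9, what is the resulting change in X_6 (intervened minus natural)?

The intervention breaks the incoming arrows to X_5: X_5 <- |X_2 - X_4| no longer applies, and X_5 = 9.
X_6 = max(X_1, X_5) + 4  [with X_1=6, X_5=9]  = 13
Without intervention: X_3 = |X_2 - X_1|  [with X_2=2, X_1=6]  = 4; X_4 = |X_3 - X_2|  [with X_3=4, X_2=2]  = 2; X_5 = |X_2 - X_4|  [with X_2=2, X_4=2]  = 0; X_6 = max(X_1, X_5) + 4  [with X_1=6, X_5=0]  = 10.
Change = 13 − 10 = 3.

3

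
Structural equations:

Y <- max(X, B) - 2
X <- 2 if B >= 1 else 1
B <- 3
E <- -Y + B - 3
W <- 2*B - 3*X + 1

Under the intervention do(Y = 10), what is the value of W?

1

Under do(Y=10), the mechanism Y <- max(X, B) - 2 is discarded; Y is fixed at 10.
Since W is not a descendant of the intervened variable, it is unaffected.
X = 2 if B >= 1 else 1  [with B=3]  = 2
W = 2*B - 3*X + 1  [with B=3, X=2]  = 1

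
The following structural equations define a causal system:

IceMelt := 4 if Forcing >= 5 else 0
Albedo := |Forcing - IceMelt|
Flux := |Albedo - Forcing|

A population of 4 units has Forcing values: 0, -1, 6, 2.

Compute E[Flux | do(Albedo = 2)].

Under do(Albedo=2), Albedo's equation is replaced by Albedo=2 for every unit. Per-unit Flux: 2, 3, 4, 0. Mean = 2.25.

2.25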